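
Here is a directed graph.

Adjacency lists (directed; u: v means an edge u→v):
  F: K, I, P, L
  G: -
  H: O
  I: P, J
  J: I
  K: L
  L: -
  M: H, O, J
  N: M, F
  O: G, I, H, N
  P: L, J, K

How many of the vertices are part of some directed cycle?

7

A vertex is on a directed cycle iff it belongs to a strongly connected component of size ≥ 2 (or has a self-loop).
The vertices on cycles are {H, I, J, M, N, O, P} — 7 in total.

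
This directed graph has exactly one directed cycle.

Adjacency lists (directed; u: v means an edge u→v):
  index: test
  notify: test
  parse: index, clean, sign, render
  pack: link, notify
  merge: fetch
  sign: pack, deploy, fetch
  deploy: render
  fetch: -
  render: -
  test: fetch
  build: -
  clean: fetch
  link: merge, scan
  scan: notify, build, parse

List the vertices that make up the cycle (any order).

DFS with gray/black marking from scan:
scan gray
  notify gray
    test gray
      fetch gray
      fetch black
    test black
  notify black
  build gray
  build black
  parse gray
    index gray
      index→test: test black — skip
    index black
    clean gray
      clean→fetch: fetch black — skip
    clean black
    sign gray
      pack gray
        link gray
          merge gray
            merge→fetch: fetch black — skip
          merge black
          link→scan: scan is gray → back edge
Back edge closes the cycle scan → parse → sign → pack → link → scan; its vertices are {link, pack, scan, sign, parse}.

link, pack, scan, sign, parse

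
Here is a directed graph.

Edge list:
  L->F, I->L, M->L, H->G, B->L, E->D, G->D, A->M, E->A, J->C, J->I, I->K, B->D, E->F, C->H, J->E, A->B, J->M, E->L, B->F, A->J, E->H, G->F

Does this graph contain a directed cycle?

Yes

DFS with white/gray/black marking, starting from B:
B gray
  F gray
  F black
  D gray
  D black
  L gray
    L→F: F black — skip
  L black
B black
G gray
  G→D: D black — skip
  G→F: F black — skip
G black
J gray
  C gray
    H gray
      H→G: G black — skip
    H black
  C black
  E gray
    E→F: F black — skip
    E→H: H black — skip
    E→L: L black — skip
    A gray
      A→J: J is gray → back edge
Back edge found, so a cycle exists: J → E → A → J.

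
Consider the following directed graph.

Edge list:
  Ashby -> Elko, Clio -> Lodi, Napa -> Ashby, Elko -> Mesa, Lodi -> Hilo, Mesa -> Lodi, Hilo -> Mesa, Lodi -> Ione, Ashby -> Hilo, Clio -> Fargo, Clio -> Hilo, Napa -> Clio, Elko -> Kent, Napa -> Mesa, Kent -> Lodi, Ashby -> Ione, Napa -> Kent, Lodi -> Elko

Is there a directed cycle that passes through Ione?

Ione lies on a cycle iff there is a path from Ione back to itself.
Exploring from Ione, it never reaches itself; equivalently, its strongly connected component is a singleton.

No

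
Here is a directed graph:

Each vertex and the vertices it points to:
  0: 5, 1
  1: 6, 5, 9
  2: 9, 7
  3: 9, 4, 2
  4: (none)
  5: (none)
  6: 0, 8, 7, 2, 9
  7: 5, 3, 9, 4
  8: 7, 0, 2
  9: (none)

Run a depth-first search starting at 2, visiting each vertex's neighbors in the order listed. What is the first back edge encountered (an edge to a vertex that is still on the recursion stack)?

DFS from 2 (visiting each vertex's neighbors in the order listed); mark gray on enter, black on exit:
2 gray
  9 gray
  9 black
  7 gray
    5 gray
    5 black
    3 gray
      3→9: 9 black — skip
      4 gray
      4 black
      3→2: 2 is gray → back edge
First back edge: 3 → 2.

3→2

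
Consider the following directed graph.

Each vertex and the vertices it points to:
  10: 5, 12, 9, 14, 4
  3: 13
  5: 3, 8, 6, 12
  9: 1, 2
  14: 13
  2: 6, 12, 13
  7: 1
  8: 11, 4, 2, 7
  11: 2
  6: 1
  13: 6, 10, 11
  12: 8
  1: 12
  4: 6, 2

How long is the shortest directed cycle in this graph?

3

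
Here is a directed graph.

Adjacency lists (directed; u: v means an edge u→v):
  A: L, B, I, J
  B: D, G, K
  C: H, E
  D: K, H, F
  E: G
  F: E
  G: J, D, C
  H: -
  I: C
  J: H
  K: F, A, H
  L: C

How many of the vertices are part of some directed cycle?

10

A vertex is on a directed cycle iff it belongs to a strongly connected component of size ≥ 2 (or has a self-loop).
The vertices on cycles are {A, B, C, D, E, F, G, I, K, L} — 10 in total.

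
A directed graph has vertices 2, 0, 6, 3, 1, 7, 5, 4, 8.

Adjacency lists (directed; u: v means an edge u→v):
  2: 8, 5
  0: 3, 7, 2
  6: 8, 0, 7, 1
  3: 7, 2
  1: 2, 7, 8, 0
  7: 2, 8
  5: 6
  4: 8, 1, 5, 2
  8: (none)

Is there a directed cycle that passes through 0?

0 is on a cycle iff 0 can reach itself via ≥1 edge.
0 → 2 → 5 → 6 → 0 — yes.

Yes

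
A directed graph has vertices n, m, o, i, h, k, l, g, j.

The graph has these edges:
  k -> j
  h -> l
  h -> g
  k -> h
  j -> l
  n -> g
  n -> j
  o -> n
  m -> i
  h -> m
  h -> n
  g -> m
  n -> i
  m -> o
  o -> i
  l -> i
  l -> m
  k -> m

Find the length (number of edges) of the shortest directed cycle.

4

For each vertex v, BFS finds the shortest path from v back to v.
The shortest such closed walk is n → g → m → o → n, length 4.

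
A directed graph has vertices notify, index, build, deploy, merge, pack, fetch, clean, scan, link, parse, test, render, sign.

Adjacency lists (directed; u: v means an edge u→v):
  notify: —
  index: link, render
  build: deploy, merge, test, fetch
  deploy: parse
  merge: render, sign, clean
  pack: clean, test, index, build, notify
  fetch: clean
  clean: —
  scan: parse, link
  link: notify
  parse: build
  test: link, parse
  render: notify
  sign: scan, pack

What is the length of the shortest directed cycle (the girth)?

For each vertex v, BFS finds the shortest path from v back to v.
The shortest such closed walk is build → deploy → parse → build, length 3.

3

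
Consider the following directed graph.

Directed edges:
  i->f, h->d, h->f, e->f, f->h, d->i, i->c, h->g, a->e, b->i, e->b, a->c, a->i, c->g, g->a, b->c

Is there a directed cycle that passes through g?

Yes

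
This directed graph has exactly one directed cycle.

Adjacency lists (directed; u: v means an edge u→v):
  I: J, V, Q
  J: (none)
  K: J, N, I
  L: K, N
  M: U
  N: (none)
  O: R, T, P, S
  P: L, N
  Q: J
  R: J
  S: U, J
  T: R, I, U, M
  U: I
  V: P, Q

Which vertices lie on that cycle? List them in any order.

I, K, L, P, V

DFS with gray/black marking from P:
P gray
  L gray
    K gray
      J gray
      J black
      N gray
      N black
      I gray
        I→J: J black — skip
        V gray
          V→P: P is gray → back edge
Back edge closes the cycle P → L → K → I → V → P; its vertices are {I, K, L, P, V}.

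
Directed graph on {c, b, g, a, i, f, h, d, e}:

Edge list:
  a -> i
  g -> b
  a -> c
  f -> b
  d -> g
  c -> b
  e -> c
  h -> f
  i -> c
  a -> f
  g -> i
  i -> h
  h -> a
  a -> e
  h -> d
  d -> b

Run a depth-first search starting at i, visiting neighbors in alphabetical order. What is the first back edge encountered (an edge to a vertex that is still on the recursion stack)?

DFS from i (visiting neighbors in alphabetical order); mark gray on enter, black on exit:
i gray
  c gray
    b gray
    b black
  c black
  h gray
    a gray
      a→c: c black — skip
      e gray
        e→c: c black — skip
      e black
      f gray
        f→b: b black — skip
      f black
      a→i: i is gray → back edge
First back edge: a → i.

a->i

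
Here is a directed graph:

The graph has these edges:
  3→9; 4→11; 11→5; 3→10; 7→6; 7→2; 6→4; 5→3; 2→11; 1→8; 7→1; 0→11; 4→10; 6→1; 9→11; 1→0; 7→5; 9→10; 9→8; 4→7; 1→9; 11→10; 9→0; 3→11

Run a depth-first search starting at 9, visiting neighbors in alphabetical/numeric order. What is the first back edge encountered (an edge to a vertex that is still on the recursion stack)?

DFS from 9 (visiting neighbors in alphabetical/numeric order); mark gray on enter, black on exit:
9 gray
  0 gray
    11 gray
      5 gray
        3 gray
          3→9: 9 is gray → back edge
First back edge: 3 → 9.

3→9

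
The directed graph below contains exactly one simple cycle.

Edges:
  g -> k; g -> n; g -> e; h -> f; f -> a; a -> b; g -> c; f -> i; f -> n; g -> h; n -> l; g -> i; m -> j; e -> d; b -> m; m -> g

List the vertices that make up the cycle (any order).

DFS with gray/black marking from m:
m gray
  g gray
    k gray
    k black
    h gray
      f gray
        n gray
          l gray
          l black
        n black
        i gray
        i black
        a gray
          b gray
            b→m: m is gray → back edge
Back edge closes the cycle m → g → h → f → a → b → m; its vertices are {a, b, f, g, h, m}.

a, b, f, g, h, m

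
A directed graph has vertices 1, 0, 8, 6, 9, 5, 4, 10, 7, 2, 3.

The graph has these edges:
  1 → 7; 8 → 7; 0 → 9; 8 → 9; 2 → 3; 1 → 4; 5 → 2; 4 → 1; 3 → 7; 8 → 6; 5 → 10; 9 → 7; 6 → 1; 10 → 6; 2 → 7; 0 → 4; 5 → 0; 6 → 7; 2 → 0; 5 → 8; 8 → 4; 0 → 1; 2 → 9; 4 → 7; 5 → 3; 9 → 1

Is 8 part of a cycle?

8 lies on a cycle iff there is a path from 8 back to itself.
Exploring from 8, it never reaches itself; equivalently, its strongly connected component is a singleton.

No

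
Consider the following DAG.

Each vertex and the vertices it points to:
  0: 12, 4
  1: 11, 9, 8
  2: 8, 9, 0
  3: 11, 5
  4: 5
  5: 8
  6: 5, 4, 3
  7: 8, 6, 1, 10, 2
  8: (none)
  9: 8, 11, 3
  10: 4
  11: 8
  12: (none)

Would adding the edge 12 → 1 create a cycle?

No

Adding 12→1 creates a cycle iff 1 can already reach 12.
Explore from 1: no path reaches 12. The graph stays acyclic.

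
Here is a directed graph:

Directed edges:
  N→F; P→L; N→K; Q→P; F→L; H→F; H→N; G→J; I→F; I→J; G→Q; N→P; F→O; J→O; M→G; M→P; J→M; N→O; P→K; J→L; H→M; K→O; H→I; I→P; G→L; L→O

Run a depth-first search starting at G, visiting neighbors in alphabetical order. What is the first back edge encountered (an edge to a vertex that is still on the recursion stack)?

M->G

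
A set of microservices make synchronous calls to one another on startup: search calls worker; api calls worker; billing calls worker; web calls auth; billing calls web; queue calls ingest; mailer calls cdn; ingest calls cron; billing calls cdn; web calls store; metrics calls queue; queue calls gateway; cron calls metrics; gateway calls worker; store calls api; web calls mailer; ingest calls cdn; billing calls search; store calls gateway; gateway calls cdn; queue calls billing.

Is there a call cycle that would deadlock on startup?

DFS with white/gray/black marking, starting from cdn:
cdn gray
cdn black
ingest gray
  cron gray
    metrics gray
      queue gray
        gateway gray
          worker gray
          worker black
          gateway→cdn: cdn black — skip
        gateway black
        queue→ingest: ingest is gray → back edge
Back edge found, so a cycle exists: ingest → cron → metrics → queue → ingest.

Yes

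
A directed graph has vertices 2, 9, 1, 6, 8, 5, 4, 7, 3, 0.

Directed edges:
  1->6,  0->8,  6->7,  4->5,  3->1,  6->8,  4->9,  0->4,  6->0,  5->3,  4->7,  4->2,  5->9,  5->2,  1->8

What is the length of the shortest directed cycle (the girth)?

For each vertex v, BFS finds the shortest path from v back to v.
The shortest such closed walk is 4 → 5 → 3 → 1 → 6 → 0 → 4, length 6.

6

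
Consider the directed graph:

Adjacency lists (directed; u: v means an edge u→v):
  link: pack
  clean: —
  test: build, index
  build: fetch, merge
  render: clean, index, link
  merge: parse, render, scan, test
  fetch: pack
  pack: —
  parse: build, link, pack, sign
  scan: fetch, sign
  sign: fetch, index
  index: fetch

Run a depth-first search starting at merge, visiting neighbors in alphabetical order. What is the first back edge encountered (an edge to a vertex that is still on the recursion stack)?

DFS from merge (visiting neighbors in alphabetical order); mark gray on enter, black on exit:
merge gray
  parse gray
    build gray
      fetch gray
        pack gray
        pack black
      fetch black
      build→merge: merge is gray → back edge
First back edge: build → merge.

build→merge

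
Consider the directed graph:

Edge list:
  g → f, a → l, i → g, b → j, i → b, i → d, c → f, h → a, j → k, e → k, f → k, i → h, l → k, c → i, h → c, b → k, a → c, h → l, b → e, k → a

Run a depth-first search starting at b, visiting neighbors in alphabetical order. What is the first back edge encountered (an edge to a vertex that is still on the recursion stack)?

DFS from b (visiting neighbors in alphabetical order); mark gray on enter, black on exit:
b gray
  e gray
    k gray
      a gray
        c gray
          f gray
            f→k: k is gray → back edge
First back edge: f → k.

f->k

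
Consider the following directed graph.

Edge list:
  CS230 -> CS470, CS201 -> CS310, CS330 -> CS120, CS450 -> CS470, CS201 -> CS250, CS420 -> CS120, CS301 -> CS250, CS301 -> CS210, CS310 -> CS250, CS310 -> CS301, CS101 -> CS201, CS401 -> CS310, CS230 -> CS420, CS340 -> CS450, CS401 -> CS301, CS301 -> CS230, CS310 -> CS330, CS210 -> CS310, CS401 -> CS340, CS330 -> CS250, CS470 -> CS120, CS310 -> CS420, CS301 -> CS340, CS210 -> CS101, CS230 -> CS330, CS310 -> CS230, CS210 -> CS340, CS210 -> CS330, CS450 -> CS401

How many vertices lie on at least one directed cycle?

8

A vertex is on a directed cycle iff it belongs to a strongly connected component of size ≥ 2 (or has a self-loop).
The vertices on cycles are {CS101, CS201, CS210, CS301, CS310, CS340, CS401, CS450} — 8 in total.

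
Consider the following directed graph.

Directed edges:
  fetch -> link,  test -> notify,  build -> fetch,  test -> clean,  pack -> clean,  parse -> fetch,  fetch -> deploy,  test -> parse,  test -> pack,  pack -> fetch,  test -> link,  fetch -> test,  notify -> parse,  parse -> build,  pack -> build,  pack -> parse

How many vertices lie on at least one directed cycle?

A vertex is on a directed cycle iff it belongs to a strongly connected component of size ≥ 2 (or has a self-loop).
The vertices on cycles are {pack, test, build, fetch, parse, notify} — 6 in total.

6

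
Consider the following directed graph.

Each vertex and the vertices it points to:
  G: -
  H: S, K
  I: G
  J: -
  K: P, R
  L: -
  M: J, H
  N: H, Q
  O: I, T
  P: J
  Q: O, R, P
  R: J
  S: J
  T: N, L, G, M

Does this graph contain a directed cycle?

DFS with white/gray/black marking, starting from R:
R gray
  J gray
  J black
R black
G gray
G black
H gray
  S gray
    S→J: J black — skip
  S black
  K gray
    P gray
      P→J: J black — skip
    P black
    K→R: R black — skip
  K black
H black
I gray
  I→G: G black — skip
I black
L gray
L black
M gray
  M→J: J black — skip
  M→H: H black — skip
M black
N gray
  N→H: H black — skip
  Q gray
    O gray
      O→I: I black — skip
      T gray
        T→N: N is gray → back edge
Back edge found, so a cycle exists: N → Q → O → T → N.

Yes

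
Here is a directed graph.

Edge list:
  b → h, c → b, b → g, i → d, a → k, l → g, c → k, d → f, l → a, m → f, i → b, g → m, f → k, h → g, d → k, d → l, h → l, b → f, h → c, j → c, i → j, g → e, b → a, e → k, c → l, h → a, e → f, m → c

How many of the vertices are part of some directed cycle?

6

A vertex is on a directed cycle iff it belongs to a strongly connected component of size ≥ 2 (or has a self-loop).
The vertices on cycles are {b, c, g, h, l, m} — 6 in total.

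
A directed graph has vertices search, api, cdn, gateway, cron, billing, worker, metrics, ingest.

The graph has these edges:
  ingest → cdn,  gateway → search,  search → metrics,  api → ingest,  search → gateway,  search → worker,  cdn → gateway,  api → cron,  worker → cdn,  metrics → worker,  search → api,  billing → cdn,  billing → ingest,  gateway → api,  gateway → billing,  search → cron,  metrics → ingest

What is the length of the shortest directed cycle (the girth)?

2

For each vertex v, BFS finds the shortest path from v back to v.
The shortest such closed walk is search → gateway → search, length 2.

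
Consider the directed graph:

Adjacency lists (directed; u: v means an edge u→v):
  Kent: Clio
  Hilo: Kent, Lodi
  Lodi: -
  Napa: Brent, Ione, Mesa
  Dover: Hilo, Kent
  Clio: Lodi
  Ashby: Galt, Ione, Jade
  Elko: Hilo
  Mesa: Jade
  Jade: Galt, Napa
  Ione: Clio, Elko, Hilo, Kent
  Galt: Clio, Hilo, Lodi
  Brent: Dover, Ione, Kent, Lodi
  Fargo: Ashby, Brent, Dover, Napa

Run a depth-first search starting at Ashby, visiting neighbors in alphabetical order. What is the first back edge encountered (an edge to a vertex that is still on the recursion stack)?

Mesa→Jade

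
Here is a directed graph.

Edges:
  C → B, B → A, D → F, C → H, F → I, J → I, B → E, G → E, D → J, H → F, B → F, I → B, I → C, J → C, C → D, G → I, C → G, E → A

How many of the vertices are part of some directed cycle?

8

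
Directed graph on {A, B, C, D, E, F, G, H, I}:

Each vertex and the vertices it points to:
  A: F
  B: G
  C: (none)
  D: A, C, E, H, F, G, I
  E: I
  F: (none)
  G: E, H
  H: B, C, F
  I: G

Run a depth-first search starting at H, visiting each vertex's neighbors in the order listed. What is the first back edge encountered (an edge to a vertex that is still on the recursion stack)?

DFS from H (visiting each vertex's neighbors in the order listed); mark gray on enter, black on exit:
H gray
  B gray
    G gray
      E gray
        I gray
          I→G: G is gray → back edge
First back edge: I → G.

I→G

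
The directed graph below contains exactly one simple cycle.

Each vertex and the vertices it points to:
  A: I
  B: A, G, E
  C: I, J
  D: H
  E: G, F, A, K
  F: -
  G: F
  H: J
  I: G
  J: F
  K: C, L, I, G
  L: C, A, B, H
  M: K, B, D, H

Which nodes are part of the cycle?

B, E, K, L

DFS with gray/black marking from K:
K gray
  C gray
    I gray
      G gray
        F gray
        F black
      G black
    I black
    J gray
      J→F: F black — skip
    J black
  C black
  L gray
    L→C: C black — skip
    A gray
      A→I: I black — skip
    A black
    B gray
      B→A: A black — skip
      B→G: G black — skip
      E gray
        E→G: G black — skip
        E→F: F black — skip
        E→A: A black — skip
        E→K: K is gray → back edge
Back edge closes the cycle K → L → B → E → K; its vertices are {B, E, K, L}.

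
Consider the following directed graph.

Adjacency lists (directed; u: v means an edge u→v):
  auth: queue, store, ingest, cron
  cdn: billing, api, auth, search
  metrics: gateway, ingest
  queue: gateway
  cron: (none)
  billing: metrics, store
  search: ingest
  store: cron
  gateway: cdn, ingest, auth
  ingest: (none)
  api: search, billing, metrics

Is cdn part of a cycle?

cdn is on a cycle iff cdn can reach itself via ≥1 edge.
cdn → billing → metrics → gateway → cdn — yes.

Yes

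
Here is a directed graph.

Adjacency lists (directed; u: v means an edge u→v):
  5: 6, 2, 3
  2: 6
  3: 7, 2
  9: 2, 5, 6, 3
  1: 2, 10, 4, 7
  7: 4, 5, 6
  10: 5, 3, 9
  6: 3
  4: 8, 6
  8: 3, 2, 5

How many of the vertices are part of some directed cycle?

7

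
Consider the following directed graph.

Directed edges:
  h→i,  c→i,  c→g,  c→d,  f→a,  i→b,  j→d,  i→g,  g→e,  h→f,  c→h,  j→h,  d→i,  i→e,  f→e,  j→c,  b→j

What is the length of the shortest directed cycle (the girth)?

4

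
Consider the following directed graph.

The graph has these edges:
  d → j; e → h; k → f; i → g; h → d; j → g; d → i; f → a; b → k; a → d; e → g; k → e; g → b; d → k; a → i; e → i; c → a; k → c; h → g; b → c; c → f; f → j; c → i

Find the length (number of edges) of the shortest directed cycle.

For each vertex v, BFS finds the shortest path from v back to v.
The shortest such closed walk is b → k → e → g → b, length 4.

4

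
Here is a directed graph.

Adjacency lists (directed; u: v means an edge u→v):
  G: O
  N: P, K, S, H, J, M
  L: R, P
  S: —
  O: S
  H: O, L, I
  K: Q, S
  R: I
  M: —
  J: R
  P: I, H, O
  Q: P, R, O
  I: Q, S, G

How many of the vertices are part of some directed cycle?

6

A vertex is on a directed cycle iff it belongs to a strongly connected component of size ≥ 2 (or has a self-loop).
The vertices on cycles are {H, I, L, P, Q, R} — 6 in total.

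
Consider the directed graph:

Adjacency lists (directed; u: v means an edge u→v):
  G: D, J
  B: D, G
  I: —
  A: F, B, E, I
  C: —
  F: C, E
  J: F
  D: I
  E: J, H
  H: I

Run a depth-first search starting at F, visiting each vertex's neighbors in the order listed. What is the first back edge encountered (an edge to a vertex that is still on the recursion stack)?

J->F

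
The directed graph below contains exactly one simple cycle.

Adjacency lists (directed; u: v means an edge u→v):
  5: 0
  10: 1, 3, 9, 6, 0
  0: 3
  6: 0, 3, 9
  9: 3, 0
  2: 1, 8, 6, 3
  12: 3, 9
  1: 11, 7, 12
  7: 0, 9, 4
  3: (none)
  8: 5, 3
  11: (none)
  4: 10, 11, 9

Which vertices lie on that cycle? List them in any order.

1, 4, 7, 10

DFS with gray/black marking from 1:
1 gray
  11 gray
  11 black
  7 gray
    0 gray
      3 gray
      3 black
    0 black
    9 gray
      9→3: 3 black — skip
      9→0: 0 black — skip
    9 black
    4 gray
      10 gray
        10→1: 1 is gray → back edge
Back edge closes the cycle 1 → 7 → 4 → 10 → 1; its vertices are {1, 4, 7, 10}.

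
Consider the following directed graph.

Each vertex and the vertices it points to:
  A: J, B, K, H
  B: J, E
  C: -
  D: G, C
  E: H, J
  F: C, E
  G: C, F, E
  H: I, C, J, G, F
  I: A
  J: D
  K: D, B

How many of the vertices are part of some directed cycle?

10

A vertex is on a directed cycle iff it belongs to a strongly connected component of size ≥ 2 (or has a self-loop).
The vertices on cycles are {A, B, D, E, F, G, H, I, J, K} — 10 in total.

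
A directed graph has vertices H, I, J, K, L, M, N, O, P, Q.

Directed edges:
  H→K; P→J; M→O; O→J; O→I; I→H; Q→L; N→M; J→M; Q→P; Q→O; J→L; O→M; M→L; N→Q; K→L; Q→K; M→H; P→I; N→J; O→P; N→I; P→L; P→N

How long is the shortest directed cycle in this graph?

2

For each vertex v, BFS finds the shortest path from v back to v.
The shortest such closed walk is O → M → O, length 2.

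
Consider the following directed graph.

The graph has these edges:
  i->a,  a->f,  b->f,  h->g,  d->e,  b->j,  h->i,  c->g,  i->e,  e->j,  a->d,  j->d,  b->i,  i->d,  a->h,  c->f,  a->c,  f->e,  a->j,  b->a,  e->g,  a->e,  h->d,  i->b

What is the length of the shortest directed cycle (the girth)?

For each vertex v, BFS finds the shortest path from v back to v.
The shortest such closed walk is i → b → i, length 2.

2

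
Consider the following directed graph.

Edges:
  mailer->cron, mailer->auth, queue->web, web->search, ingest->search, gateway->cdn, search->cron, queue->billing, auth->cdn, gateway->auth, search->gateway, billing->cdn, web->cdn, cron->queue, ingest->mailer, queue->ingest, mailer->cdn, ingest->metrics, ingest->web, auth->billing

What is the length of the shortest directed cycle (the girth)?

For each vertex v, BFS finds the shortest path from v back to v.
The shortest such closed walk is search → cron → queue → web → search, length 4.

4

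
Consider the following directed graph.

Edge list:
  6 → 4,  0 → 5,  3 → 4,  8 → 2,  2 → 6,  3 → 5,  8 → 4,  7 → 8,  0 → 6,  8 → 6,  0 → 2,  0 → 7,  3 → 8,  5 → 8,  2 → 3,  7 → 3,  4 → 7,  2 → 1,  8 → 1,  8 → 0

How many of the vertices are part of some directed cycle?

8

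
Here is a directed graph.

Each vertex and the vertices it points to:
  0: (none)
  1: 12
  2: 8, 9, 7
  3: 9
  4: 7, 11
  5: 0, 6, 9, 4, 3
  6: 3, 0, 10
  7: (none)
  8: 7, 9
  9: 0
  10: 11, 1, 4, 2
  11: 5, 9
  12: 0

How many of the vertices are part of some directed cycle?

5

A vertex is on a directed cycle iff it belongs to a strongly connected component of size ≥ 2 (or has a self-loop).
The vertices on cycles are {4, 5, 6, 10, 11} — 5 in total.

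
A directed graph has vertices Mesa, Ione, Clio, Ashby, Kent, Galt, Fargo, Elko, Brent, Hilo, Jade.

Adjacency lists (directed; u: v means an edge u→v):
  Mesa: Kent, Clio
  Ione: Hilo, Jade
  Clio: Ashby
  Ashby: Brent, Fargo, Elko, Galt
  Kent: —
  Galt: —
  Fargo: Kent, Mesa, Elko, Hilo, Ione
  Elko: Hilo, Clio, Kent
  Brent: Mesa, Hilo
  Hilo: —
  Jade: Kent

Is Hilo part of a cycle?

No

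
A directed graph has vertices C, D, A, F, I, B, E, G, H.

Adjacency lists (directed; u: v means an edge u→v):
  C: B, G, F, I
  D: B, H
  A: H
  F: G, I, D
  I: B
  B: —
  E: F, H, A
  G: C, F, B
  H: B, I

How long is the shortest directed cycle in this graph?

2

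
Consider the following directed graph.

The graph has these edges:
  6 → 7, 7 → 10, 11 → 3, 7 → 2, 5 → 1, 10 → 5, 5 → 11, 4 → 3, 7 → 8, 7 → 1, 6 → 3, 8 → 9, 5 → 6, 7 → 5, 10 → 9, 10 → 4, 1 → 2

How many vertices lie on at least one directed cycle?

4

A vertex is on a directed cycle iff it belongs to a strongly connected component of size ≥ 2 (or has a self-loop).
The vertices on cycles are {5, 6, 7, 10} — 4 in total.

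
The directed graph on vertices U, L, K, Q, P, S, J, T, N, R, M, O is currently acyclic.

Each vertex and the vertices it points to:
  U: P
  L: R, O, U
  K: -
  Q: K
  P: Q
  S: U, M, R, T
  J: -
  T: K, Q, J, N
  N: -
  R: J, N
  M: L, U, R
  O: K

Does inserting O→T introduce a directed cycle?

No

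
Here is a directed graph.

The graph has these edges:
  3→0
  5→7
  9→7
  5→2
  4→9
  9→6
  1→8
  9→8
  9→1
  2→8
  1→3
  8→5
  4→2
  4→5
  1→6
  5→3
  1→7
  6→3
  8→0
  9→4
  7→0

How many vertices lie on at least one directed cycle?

A vertex is on a directed cycle iff it belongs to a strongly connected component of size ≥ 2 (or has a self-loop).
The vertices on cycles are {2, 4, 5, 8, 9} — 5 in total.

5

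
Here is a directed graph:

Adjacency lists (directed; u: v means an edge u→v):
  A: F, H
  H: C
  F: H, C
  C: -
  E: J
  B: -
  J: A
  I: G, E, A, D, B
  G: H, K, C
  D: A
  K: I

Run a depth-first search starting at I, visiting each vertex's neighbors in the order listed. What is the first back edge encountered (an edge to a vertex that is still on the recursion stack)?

DFS from I (visiting each vertex's neighbors in the order listed); mark gray on enter, black on exit:
I gray
  G gray
    H gray
      C gray
      C black
    H black
    K gray
      K→I: I is gray → back edge
First back edge: K → I.

K->I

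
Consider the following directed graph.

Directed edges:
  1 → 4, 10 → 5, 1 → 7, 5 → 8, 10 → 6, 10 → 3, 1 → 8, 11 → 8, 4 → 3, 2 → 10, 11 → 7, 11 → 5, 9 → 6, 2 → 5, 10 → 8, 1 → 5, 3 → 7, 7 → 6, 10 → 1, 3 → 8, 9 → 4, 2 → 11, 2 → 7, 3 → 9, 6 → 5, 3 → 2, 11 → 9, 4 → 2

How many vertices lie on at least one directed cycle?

A vertex is on a directed cycle iff it belongs to a strongly connected component of size ≥ 2 (or has a self-loop).
The vertices on cycles are {1, 2, 3, 4, 9, 10, 11} — 7 in total.

7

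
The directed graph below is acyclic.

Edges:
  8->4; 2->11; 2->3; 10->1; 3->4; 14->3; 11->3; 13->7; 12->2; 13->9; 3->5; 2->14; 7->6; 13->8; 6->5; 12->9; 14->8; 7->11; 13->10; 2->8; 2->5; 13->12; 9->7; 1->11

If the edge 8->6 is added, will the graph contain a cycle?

No

Adding 8→6 creates a cycle iff 6 can already reach 8.
Explore from 6: no path reaches 8. The graph stays acyclic.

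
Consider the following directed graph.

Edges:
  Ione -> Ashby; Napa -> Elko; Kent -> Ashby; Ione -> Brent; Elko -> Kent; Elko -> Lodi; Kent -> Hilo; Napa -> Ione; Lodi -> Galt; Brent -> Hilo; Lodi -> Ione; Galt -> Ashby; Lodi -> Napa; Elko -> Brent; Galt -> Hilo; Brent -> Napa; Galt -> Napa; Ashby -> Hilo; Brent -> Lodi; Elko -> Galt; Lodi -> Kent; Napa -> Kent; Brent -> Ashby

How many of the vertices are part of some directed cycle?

6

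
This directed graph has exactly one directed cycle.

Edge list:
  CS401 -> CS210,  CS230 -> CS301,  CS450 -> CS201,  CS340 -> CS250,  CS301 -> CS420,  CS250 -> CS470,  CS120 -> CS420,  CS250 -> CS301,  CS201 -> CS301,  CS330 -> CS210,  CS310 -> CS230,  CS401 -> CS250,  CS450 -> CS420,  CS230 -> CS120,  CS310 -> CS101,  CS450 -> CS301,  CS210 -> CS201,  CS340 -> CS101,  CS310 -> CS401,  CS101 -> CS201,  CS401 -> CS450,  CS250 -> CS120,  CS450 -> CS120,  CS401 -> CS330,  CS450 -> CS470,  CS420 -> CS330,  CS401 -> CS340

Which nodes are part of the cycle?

CS201, CS210, CS301, CS330, CS420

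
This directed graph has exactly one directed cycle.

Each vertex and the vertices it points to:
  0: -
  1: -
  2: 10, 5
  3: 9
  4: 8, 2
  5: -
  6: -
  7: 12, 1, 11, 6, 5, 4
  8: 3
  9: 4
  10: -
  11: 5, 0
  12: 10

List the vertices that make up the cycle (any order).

3, 4, 8, 9

DFS with gray/black marking from 4:
4 gray
  8 gray
    3 gray
      9 gray
        9→4: 4 is gray → back edge
Back edge closes the cycle 4 → 8 → 3 → 9 → 4; its vertices are {3, 4, 8, 9}.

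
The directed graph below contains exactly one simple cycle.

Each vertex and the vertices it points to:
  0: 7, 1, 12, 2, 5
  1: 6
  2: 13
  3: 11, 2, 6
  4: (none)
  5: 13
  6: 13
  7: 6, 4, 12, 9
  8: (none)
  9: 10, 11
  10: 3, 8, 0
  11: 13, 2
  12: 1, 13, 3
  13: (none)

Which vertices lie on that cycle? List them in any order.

DFS with gray/black marking from 9:
9 gray
  10 gray
    3 gray
      11 gray
        13 gray
        13 black
        2 gray
          2→13: 13 black — skip
        2 black
      11 black
      3→2: 2 black — skip
      6 gray
        6→13: 13 black — skip
      6 black
    3 black
    8 gray
    8 black
    0 gray
      7 gray
        7→6: 6 black — skip
        4 gray
        4 black
        12 gray
          1 gray
            1→6: 6 black — skip
          1 black
          12→13: 13 black — skip
          12→3: 3 black — skip
        12 black
        7→9: 9 is gray → back edge
Back edge closes the cycle 9 → 10 → 0 → 7 → 9; its vertices are {0, 7, 9, 10}.

0, 7, 9, 10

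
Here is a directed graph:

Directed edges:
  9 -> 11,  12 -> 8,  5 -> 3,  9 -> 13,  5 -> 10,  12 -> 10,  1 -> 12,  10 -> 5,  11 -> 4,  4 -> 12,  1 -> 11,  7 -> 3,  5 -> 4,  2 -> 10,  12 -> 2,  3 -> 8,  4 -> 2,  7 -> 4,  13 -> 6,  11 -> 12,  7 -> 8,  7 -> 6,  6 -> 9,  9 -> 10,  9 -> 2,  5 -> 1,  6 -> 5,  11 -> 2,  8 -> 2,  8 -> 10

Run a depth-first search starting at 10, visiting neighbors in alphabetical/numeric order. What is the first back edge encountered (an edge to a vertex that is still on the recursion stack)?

DFS from 10 (visiting neighbors in alphabetical/numeric order); mark gray on enter, black on exit:
10 gray
  5 gray
    1 gray
      11 gray
        2 gray
          2→10: 10 is gray → back edge
First back edge: 2 → 10.

2→10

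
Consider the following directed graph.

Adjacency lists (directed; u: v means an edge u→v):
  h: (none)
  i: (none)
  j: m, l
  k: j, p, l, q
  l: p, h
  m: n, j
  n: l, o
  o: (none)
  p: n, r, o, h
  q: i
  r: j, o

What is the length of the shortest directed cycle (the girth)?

For each vertex v, BFS finds the shortest path from v back to v.
The shortest such closed walk is j → m → j, length 2.

2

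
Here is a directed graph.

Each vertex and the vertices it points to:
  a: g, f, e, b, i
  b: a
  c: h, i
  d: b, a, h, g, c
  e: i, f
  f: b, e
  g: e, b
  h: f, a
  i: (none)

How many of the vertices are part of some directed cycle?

A vertex is on a directed cycle iff it belongs to a strongly connected component of size ≥ 2 (or has a self-loop).
The vertices on cycles are {a, b, e, f, g} — 5 in total.

5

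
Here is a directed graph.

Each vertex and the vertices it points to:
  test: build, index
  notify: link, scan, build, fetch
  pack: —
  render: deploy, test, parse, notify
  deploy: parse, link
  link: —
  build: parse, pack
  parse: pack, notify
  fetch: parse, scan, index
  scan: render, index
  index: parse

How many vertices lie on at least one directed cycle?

9

A vertex is on a directed cycle iff it belongs to a strongly connected component of size ≥ 2 (or has a self-loop).
The vertices on cycles are {scan, test, build, fetch, index, parse, deploy, notify, render} — 9 in total.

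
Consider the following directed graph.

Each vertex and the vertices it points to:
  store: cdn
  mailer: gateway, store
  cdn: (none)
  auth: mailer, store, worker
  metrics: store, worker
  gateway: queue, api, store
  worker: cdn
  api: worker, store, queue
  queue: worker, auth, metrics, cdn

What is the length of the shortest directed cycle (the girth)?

4

For each vertex v, BFS finds the shortest path from v back to v.
The shortest such closed walk is gateway → queue → auth → mailer → gateway, length 4.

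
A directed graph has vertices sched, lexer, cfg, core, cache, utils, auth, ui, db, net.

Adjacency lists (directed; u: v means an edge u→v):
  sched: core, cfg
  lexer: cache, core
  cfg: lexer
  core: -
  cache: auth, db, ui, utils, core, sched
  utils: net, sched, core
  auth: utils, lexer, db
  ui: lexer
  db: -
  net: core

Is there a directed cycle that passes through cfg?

Yes

cfg is on a cycle iff cfg can reach itself via ≥1 edge.
cfg → lexer → cache → sched → cfg — yes.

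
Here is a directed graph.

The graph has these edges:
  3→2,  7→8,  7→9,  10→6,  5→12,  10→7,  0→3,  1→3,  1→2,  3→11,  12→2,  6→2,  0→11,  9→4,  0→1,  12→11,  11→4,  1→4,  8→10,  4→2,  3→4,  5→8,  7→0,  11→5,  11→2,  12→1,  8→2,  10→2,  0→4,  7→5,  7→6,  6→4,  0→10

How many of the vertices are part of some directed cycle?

9

A vertex is on a directed cycle iff it belongs to a strongly connected component of size ≥ 2 (or has a self-loop).
The vertices on cycles are {0, 1, 3, 5, 7, 8, 10, 11, 12} — 9 in total.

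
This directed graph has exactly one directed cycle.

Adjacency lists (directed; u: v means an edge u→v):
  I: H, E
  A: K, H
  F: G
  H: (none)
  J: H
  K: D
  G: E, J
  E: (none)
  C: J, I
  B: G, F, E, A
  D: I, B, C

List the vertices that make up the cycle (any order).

DFS with gray/black marking from D:
D gray
  I gray
    H gray
    H black
    E gray
    E black
  I black
  B gray
    G gray
      G→E: E black — skip
      J gray
        J→H: H black — skip
      J black
    G black
    F gray
      F→G: G black — skip
    F black
    B→E: E black — skip
    A gray
      K gray
        K→D: D is gray → back edge
Back edge closes the cycle D → B → A → K → D; its vertices are {A, B, D, K}.

A, B, D, K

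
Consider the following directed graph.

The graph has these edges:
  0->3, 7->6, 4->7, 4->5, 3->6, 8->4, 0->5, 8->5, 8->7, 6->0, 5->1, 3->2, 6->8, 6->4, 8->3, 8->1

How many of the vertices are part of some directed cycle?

A vertex is on a directed cycle iff it belongs to a strongly connected component of size ≥ 2 (or has a self-loop).
The vertices on cycles are {0, 3, 4, 6, 7, 8} — 6 in total.

6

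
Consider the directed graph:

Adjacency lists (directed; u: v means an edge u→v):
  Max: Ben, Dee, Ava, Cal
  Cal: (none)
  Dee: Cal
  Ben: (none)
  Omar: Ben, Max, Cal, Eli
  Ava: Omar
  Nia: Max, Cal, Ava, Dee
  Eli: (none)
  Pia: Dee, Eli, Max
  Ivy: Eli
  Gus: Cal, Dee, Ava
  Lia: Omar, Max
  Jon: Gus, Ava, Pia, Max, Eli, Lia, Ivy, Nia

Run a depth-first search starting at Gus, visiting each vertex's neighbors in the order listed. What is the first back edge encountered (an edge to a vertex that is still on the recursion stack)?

DFS from Gus (visiting each vertex's neighbors in the order listed); mark gray on enter, black on exit:
Gus gray
  Cal gray
  Cal black
  Dee gray
    Dee→Cal: Cal black — skip
  Dee black
  Ava gray
    Omar gray
      Ben gray
      Ben black
      Max gray
        Max→Ben: Ben black — skip
        Max→Dee: Dee black — skip
        Max→Ava: Ava is gray → back edge
First back edge: Max → Ava.

Max->Ava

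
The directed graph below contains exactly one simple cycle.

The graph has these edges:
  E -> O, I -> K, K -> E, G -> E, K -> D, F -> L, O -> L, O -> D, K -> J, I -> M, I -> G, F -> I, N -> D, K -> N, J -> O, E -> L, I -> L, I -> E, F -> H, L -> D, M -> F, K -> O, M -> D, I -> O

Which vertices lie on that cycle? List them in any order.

DFS with gray/black marking from F:
F gray
  H gray
  H black
  L gray
    D gray
    D black
  L black
  I gray
    K gray
      K→D: D black — skip
      O gray
        O→L: L black — skip
        O→D: D black — skip
      O black
      N gray
        N→D: D black — skip
      N black
      E gray
        E→O: O black — skip
        E→L: L black — skip
      E black
      J gray
        J→O: O black — skip
      J black
    K black
    I→E: E black — skip
    G gray
      G→E: E black — skip
    G black
    M gray
      M→F: F is gray → back edge
Back edge closes the cycle F → I → M → F; its vertices are {F, I, M}.

F, I, M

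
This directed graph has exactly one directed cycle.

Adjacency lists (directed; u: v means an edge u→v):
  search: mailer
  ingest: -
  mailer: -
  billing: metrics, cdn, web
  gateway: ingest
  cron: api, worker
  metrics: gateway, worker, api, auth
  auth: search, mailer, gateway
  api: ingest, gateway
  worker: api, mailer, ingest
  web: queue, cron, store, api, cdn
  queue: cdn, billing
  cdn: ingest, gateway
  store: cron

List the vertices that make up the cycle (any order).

web, queue, billing

DFS with gray/black marking from web:
web gray
  queue gray
    cdn gray
      ingest gray
      ingest black
      gateway gray
        gateway→ingest: ingest black — skip
      gateway black
    cdn black
    billing gray
      metrics gray
        metrics→gateway: gateway black — skip
        worker gray
          api gray
            api→ingest: ingest black — skip
            api→gateway: gateway black — skip
          api black
          mailer gray
          mailer black
          worker→ingest: ingest black — skip
        worker black
        metrics→api: api black — skip
        auth gray
          search gray
            search→mailer: mailer black — skip
          search black
          auth→mailer: mailer black — skip
          auth→gateway: gateway black — skip
        auth black
      metrics black
      billing→cdn: cdn black — skip
      billing→web: web is gray → back edge
Back edge closes the cycle web → queue → billing → web; its vertices are {web, queue, billing}.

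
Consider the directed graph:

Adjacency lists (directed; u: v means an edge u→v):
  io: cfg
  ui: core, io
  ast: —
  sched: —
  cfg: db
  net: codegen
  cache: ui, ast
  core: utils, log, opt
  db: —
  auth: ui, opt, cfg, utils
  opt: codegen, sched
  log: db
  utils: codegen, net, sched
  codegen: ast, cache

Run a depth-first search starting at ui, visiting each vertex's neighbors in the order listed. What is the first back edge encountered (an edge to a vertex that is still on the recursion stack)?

cache->ui

DFS from ui (visiting each vertex's neighbors in the order listed); mark gray on enter, black on exit:
ui gray
  core gray
    utils gray
      codegen gray
        ast gray
        ast black
        cache gray
          cache→ui: ui is gray → back edge
First back edge: cache → ui.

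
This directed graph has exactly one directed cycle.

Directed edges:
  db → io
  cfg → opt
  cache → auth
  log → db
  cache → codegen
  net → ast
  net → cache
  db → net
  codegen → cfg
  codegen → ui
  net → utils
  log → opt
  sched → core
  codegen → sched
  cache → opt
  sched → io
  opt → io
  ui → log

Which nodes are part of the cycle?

db, ui, log, net, cache, codegen

DFS with gray/black marking from net:
net gray
  ast gray
  ast black
  cache gray
    opt gray
      io gray
      io black
    opt black
    codegen gray
      cfg gray
        cfg→opt: opt black — skip
      cfg black
      sched gray
        core gray
        core black
        sched→io: io black — skip
      sched black
      ui gray
        log gray
          db gray
            db→io: io black — skip
            db→net: net is gray → back edge
Back edge closes the cycle net → cache → codegen → ui → log → db → net; its vertices are {db, ui, log, net, cache, codegen}.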